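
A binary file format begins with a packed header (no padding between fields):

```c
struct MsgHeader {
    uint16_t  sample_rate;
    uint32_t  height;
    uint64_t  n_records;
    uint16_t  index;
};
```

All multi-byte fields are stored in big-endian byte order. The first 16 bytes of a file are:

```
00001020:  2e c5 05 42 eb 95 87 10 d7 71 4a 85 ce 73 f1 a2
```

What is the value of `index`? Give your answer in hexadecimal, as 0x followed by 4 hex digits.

`index` follows `sample_rate` (2 B), `height` (4 B), `n_records` (8 B), so it starts at offset 2 + 4 + 8 = 14 and occupies 2 bytes.
Bytes at offsets 14..15: F1 A2.
In big-endian order the high byte comes first in memory.
The bytes are already most-significant first: 0xF1A2.

0xF1A2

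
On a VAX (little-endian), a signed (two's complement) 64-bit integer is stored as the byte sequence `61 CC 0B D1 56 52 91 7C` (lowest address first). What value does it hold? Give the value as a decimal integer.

In little-endian order the low byte comes first in memory.
Reassemble most-significant byte first: 7C 91 52 56 D1 0B CC 61 → 0x7C915256D10BCC61.
0x7C915256D10BCC61 = 8976046065153985633.

8976046065153985633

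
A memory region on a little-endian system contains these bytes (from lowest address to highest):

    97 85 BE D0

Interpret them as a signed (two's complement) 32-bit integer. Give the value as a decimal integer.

-792820329

Little-endian stores the least-significant byte at the lowest address.
Reassemble most-significant byte first: D0 BE 85 97 → 0xD0BE8597.
Top bit is set, so as a signed 32-bit value this is 0xD0BE8597 − 2^32 = -792820329.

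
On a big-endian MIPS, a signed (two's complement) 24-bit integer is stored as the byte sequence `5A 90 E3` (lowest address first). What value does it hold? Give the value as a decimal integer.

Big-endian: lowest address holds the most-significant byte.
The bytes are already most-significant first: 0x5A90E3.
0x5A90E3 = 5935331.

5935331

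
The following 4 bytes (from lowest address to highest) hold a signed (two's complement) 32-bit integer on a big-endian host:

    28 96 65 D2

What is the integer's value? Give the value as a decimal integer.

680945106

Big-endian stores the most-significant byte at the lowest address.
The bytes are already most-significant first: 0x289665D2.
0x289665D2 = 680945106.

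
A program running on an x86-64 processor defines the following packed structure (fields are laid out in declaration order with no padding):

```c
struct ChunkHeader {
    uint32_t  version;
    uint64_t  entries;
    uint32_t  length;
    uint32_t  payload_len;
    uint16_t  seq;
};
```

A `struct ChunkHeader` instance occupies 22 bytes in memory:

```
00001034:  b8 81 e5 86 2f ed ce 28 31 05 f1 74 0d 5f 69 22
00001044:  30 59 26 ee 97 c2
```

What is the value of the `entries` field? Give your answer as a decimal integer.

8426522086483094831

`entries` follows `version` (4 bytes), so it starts at byte offset 4 and occupies 8 bytes.
Bytes at offsets 4..11: 2F ED CE 28 31 05 F1 74.
In little-endian order the low byte comes first in memory.
Reassemble most-significant byte first: 74 F1 05 31 28 CE ED 2F → 0x74F1053128CEED2F.
0x74F1053128CEED2F = 8426522086483094831.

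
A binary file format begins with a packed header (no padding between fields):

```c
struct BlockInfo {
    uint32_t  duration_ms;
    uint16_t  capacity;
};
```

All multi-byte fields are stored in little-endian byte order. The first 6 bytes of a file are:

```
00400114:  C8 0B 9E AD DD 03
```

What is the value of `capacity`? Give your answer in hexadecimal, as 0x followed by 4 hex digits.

0x03DD

`capacity` follows `duration_ms` (4 bytes), so it starts at byte offset 4 and occupies 2 bytes.
Bytes at offsets 4..5: DD 03.
In little-endian order the low byte comes first in memory.
Reassemble most-significant byte first: 03 DD → 0x03DD.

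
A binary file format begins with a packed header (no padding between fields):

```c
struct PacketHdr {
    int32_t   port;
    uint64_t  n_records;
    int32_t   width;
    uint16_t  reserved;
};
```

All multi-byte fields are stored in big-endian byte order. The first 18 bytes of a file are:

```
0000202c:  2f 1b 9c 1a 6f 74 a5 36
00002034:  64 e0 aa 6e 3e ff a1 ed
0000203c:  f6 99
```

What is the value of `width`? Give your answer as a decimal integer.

1056940525

`width` follows `port` (4 B), `n_records` (8 B), so it starts at offset 4 + 8 = 12 and occupies 4 bytes.
Bytes at offsets 12..15: 3E FF A1 ED.
Big-endian: lowest address holds the most-significant byte.
The bytes are already most-significant first: 0x3EFFA1ED.
0x3EFFA1ED = 1056940525.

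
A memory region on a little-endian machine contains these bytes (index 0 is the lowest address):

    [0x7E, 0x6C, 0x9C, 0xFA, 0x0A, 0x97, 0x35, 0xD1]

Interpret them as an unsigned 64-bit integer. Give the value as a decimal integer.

15075121401102625918

Little-endian stores the least-significant byte at the lowest address.
Reassemble most-significant byte first: D1 35 97 0A FA 9C 6C 7E → 0xD135970AFA9C6C7E.
0xD135970AFA9C6C7E = 15075121401102625918.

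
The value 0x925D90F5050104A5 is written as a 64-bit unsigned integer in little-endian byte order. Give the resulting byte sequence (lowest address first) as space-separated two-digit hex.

A5 04 01 05 F5 90 5D 92

Split into bytes (most-significant first): 92 5D 90 F5 05 01 04 A5.
Little-endian: lowest address holds the least-significant byte.
So at ascending addresses the bytes are A5 04 01 05 F5 90 5D 92.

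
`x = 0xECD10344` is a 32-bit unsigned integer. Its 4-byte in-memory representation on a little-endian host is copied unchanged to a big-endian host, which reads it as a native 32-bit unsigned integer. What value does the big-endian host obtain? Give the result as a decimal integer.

1141101036

Stored little-endian, the bytes at ascending addresses are 44 03 D1 EC.
Read back as big-endian, the last byte is least significant, giving 0x4403D1EC.
0x4403D1EC = 1141101036.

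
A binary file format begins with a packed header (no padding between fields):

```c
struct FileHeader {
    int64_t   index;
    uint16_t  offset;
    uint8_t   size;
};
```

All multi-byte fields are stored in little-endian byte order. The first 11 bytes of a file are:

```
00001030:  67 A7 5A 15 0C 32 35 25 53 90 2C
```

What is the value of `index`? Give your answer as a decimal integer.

2681104180648257383

`index` is the first field, at byte offset 0, occupying 8 bytes.
Bytes at offsets 0..7: 67 A7 5A 15 0C 32 35 25.
Little-endian stores the least-significant byte at the lowest address.
Reassemble most-significant byte first: 25 35 32 0C 15 5A A7 67 → 0x2535320C155AA767.
0x2535320C155AA767 = 2681104180648257383.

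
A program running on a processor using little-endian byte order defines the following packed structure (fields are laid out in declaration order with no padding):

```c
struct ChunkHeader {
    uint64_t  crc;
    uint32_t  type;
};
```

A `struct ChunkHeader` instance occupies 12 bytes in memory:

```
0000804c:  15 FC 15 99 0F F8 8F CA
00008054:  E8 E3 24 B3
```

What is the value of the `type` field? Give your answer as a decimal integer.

3005539304

`type` follows `crc` (8 bytes), so it starts at byte offset 8 and occupies 4 bytes.
Bytes at offsets 8..11: E8 E3 24 B3.
In little-endian order the low byte comes first in memory.
Reassemble most-significant byte first: B3 24 E3 E8 → 0xB324E3E8.
0xB324E3E8 = 3005539304.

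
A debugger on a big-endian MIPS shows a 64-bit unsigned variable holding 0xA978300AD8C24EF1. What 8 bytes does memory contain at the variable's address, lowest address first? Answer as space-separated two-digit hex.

A9 78 30 0A D8 C2 4E F1

Split into bytes (most-significant first): A9 78 30 0A D8 C2 4E F1.
Big-endian: lowest address holds the most-significant byte.
So the memory order matches the most-significant-first order: A9 78 30 0A D8 C2 4E F1.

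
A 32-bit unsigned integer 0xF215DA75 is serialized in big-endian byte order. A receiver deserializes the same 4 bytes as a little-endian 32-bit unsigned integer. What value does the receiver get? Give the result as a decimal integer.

1977226738

Stored big-endian, the bytes at ascending addresses are F2 15 DA 75.
Read back as little-endian, the first byte is least significant, giving 0x75DA15F2.
0x75DA15F2 = 1977226738.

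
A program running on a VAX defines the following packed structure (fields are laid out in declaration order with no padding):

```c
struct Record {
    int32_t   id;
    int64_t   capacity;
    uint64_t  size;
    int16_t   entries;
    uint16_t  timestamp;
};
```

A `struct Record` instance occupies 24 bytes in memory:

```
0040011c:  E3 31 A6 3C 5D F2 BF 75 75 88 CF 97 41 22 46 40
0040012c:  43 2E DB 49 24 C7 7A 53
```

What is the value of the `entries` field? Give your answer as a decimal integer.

`entries` follows `id` (4 B), `capacity` (8 B), `size` (8 B), so it starts at offset 4 + 8 + 8 = 20 and occupies 2 bytes.
Bytes at offsets 20..21: 24 C7.
In little-endian order the low byte comes first in memory.
Reassemble most-significant byte first: C7 24 → 0xC724.
Top bit is set, so as a signed 16-bit value this is 0xC724 − 2^16 = -14556.

-14556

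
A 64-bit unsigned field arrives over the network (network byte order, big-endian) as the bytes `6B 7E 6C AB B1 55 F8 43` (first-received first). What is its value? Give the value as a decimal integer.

Big-endian: lowest address holds the most-significant byte.
The bytes are already most-significant first: 0x6B7E6CABB155F843.
0x6B7E6CABB155F843 = 7745747893794240579.

7745747893794240579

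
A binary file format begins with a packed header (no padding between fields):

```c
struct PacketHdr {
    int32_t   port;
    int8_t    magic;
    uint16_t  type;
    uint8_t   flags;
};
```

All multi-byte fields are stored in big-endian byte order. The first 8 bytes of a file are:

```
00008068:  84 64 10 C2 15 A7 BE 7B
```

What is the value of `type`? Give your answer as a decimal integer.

42942

`type` follows `port` (4 B), `magic` (1 B), so it starts at offset 4 + 1 = 5 and occupies 2 bytes.
Bytes at offsets 5..6: A7 BE.
Big-endian stores the most-significant byte at the lowest address.
The bytes are already most-significant first: 0xA7BE.
0xA7BE = 42942.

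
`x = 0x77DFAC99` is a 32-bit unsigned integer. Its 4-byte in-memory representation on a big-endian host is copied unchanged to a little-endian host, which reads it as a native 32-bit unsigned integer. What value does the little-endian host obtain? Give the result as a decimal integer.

2578243447

Stored big-endian, the bytes at ascending addresses are 77 DF AC 99.
Read back as little-endian, the first byte is least significant, giving 0x99ACDF77.
0x99ACDF77 = 2578243447.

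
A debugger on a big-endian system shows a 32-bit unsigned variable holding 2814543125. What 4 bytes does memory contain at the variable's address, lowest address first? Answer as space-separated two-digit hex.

A7 C2 85 15

2814543125 in hexadecimal, padded to 32 bits, is 0xA7C28515.
Split into bytes (most-significant first): A7 C2 85 15.
Big-endian: lowest address holds the most-significant byte.
So the memory order matches the most-significant-first order: A7 C2 85 15.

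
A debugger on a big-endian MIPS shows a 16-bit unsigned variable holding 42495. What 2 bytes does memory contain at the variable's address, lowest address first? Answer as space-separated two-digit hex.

42495 in hexadecimal, padded to 16 bits, is 0xA5FF.
Split into bytes (most-significant first): A5 FF.
Big-endian stores the most-significant byte at the lowest address.
So the memory order matches the most-significant-first order: A5 FF.

A5 FF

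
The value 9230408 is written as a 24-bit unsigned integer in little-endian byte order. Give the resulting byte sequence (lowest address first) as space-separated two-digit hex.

9230408 in hexadecimal, padded to 24 bits, is 0x8CD848.
Split into bytes (most-significant first): 8C D8 48.
Little-endian: lowest address holds the least-significant byte.
So at ascending addresses the bytes are 48 D8 8C.

48 D8 8C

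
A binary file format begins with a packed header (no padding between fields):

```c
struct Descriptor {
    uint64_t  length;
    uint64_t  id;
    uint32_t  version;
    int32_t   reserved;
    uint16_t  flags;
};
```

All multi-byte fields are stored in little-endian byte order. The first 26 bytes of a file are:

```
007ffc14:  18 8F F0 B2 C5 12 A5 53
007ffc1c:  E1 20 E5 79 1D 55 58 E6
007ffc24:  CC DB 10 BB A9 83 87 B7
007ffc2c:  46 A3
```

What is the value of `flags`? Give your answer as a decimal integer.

41798

`flags` follows `length` (8 B), `id` (8 B), `version` (4 B), `reserved` (4 B), so it starts at offset 8 + 8 + 4 + 4 = 24 and occupies 2 bytes.
Bytes at offsets 24..25: 46 A3.
Little-endian: lowest address holds the least-significant byte.
Reassemble most-significant byte first: A3 46 → 0xA346.
0xA346 = 41798.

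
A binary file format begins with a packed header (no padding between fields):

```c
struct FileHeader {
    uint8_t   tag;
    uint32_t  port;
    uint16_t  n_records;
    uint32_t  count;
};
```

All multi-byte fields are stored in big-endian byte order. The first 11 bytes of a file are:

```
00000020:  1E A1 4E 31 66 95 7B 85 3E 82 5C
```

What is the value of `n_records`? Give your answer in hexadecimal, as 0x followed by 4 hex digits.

`n_records` follows `tag` (1 B), `port` (4 B), so it starts at offset 1 + 4 = 5 and occupies 2 bytes.
Bytes at offsets 5..6: 95 7B.
Big-endian stores the most-significant byte at the lowest address.
The bytes are already most-significant first: 0x957B.

0x957B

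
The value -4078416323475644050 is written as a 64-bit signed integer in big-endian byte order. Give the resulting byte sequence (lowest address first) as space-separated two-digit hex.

C7 66 8D F6 51 14 61 6E

Two's complement of -4078416323475644050 in 64 bits: 4078416323475644050 = 0x38997209AEEB9E92; invert → 0xC7668DF65114616D; add 1 → 0xC7668DF65114616E.
Split into bytes (most-significant first): C7 66 8D F6 51 14 61 6E.
Big-endian stores the most-significant byte at the lowest address.
So the memory order matches the most-significant-first order: C7 66 8D F6 51 14 61 6E.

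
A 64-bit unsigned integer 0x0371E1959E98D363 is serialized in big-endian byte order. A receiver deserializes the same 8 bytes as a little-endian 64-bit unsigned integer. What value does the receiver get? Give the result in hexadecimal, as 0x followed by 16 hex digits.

0x63D3989E95E17103

Stored big-endian, the bytes at ascending addresses are 03 71 E1 95 9E 98 D3 63.
Read back as little-endian, the first byte is least significant, giving 0x63D3989E95E17103.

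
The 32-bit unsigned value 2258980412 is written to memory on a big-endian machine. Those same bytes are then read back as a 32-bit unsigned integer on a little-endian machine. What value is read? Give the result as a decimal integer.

2258980412 in 32-bit hexadecimal is 0x86A54E3C.
Stored big-endian, the bytes at ascending addresses are 86 A5 4E 3C.
Read back as little-endian, the first byte is least significant, giving 0x3C4EA586.
0x3C4EA586 = 1011787142.

1011787142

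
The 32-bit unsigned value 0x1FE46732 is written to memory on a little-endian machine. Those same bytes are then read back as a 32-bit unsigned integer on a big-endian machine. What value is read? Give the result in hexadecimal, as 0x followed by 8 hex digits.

Stored little-endian, the bytes at ascending addresses are 32 67 E4 1F.
Read back as big-endian, the last byte is least significant, giving 0x3267E41F.

0x3267E41F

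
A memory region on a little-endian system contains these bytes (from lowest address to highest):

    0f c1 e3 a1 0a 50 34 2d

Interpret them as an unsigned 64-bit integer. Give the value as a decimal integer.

Little-endian: lowest address holds the least-significant byte.
Reassemble most-significant byte first: 2D 34 50 0A A1 E3 C1 0F → 0x2D34500AA1E3C10F.
0x2D34500AA1E3C10F = 3257316437091664143.

3257316437091664143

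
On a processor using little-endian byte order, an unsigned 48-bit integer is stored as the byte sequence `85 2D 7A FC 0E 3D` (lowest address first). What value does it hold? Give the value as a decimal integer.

67134574701957

Little-endian stores the least-significant byte at the lowest address.
Reassemble most-significant byte first: 3D 0E FC 7A 2D 85 → 0x3D0EFC7A2D85.
0x3D0EFC7A2D85 = 67134574701957.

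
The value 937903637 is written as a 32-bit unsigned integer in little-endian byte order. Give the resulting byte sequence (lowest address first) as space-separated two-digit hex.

15 46 E7 37

937903637 in hexadecimal, padded to 32 bits, is 0x37E74615.
Split into bytes (most-significant first): 37 E7 46 15.
Little-endian: lowest address holds the least-significant byte.
So at ascending addresses the bytes are 15 46 E7 37.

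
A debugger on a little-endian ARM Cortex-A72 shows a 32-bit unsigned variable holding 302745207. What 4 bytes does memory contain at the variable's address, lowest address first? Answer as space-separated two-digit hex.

302745207 in hexadecimal, padded to 32 bits, is 0x120B8677.
Split into bytes (most-significant first): 12 0B 86 77.
Little-endian stores the least-significant byte at the lowest address.
So at ascending addresses the bytes are 77 86 0B 12.

77 86 0B 12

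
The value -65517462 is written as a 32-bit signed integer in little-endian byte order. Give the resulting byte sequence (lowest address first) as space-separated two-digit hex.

Two's complement of -65517462 in 32 bits: 65517462 = 0x03E7B796; invert → 0xFC184869; add 1 → 0xFC18486A.
Split into bytes (most-significant first): FC 18 48 6A.
In little-endian order the low byte comes first in memory.
So at ascending addresses the bytes are 6A 48 18 FC.

6A 48 18 FC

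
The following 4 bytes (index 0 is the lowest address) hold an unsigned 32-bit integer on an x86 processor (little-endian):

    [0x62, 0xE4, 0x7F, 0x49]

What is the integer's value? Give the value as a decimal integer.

In little-endian order the low byte comes first in memory.
Reassemble most-significant byte first: 49 7F E4 62 → 0x497FE462.
0x497FE462 = 1233118306.

1233118306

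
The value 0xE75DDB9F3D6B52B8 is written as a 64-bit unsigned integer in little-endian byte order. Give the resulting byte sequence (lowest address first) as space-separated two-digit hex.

Split into bytes (most-significant first): E7 5D DB 9F 3D 6B 52 B8.
Little-endian: lowest address holds the least-significant byte.
So at ascending addresses the bytes are B8 52 6B 3D 9F DB 5D E7.

B8 52 6B 3D 9F DB 5D E7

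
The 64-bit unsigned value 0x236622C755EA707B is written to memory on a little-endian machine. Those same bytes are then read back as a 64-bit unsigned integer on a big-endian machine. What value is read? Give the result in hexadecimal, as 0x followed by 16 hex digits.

Stored little-endian, the bytes at ascending addresses are 7B 70 EA 55 C7 22 66 23.
Read back as big-endian, the last byte is least significant, giving 0x7B70EA55C7226623.

0x7B70EA55C7226623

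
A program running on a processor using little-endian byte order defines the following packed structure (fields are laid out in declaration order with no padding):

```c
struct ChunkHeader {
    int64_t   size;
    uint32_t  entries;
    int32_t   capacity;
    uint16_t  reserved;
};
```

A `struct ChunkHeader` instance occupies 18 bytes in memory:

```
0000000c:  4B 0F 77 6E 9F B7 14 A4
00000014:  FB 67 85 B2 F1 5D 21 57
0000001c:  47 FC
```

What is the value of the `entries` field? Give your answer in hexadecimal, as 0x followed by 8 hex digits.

0xB28567FB

`entries` follows `size` (8 bytes), so it starts at byte offset 8 and occupies 4 bytes.
Bytes at offsets 8..11: FB 67 85 B2.
Little-endian stores the least-significant byte at the lowest address.
Reassemble most-significant byte first: B2 85 67 FB → 0xB28567FB.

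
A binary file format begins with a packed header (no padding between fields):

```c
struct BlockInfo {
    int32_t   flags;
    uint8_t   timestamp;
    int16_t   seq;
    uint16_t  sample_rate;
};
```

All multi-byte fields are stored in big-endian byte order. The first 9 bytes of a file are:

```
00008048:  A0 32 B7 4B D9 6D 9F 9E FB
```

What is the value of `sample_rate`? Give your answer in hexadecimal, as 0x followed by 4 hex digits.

`sample_rate` follows `flags` (4 B), `timestamp` (1 B), `seq` (2 B), so it starts at offset 4 + 1 + 2 = 7 and occupies 2 bytes.
Bytes at offsets 7..8: 9E FB.
Big-endian stores the most-significant byte at the lowest address.
The bytes are already most-significant first: 0x9EFB.

0x9EFB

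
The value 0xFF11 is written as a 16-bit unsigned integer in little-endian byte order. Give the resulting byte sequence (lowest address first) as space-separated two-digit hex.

Split into bytes (most-significant first): FF 11.
Little-endian stores the least-significant byte at the lowest address.
So at ascending addresses the bytes are 11 FF.

11 FF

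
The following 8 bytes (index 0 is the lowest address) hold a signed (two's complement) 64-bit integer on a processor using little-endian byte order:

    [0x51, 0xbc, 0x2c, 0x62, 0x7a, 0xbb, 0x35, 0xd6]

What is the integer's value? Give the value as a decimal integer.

-3011294641519805359

Little-endian stores the least-significant byte at the lowest address.
Reassemble most-significant byte first: D6 35 BB 7A 62 2C BC 51 → 0xD635BB7A622CBC51.
Top bit is set, so as a signed 64-bit value this is 0xD635BB7A622CBC51 − 2^64 = -3011294641519805359.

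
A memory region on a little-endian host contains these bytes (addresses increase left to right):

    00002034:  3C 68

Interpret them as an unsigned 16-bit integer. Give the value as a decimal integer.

26684

Little-endian stores the least-significant byte at the lowest address.
Reassemble most-significant byte first: 68 3C → 0x683C.
0x683C = 26684.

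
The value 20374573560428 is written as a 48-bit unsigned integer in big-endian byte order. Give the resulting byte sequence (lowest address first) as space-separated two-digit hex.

20374573560428 in hexadecimal, padded to 48 bits, is 0x1287D338326C.
Split into bytes (most-significant first): 12 87 D3 38 32 6C.
Big-endian stores the most-significant byte at the lowest address.
So the memory order matches the most-significant-first order: 12 87 D3 38 32 6C.

12 87 D3 38 32 6C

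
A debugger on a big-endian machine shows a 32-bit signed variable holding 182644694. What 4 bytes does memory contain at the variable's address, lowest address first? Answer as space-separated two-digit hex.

0A E2 EF D6

182644694 in hexadecimal, padded to 32 bits, is 0x0AE2EFD6.
Split into bytes (most-significant first): 0A E2 EF D6.
In big-endian order the high byte comes first in memory.
So the memory order matches the most-significant-first order: 0A E2 EF D6.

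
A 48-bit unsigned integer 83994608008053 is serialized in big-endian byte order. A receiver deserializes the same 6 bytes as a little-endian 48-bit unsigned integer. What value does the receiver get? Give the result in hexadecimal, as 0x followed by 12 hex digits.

83994608008053 in 48-bit hexadecimal is 0x4C6484C5FB75.
Stored big-endian, the bytes at ascending addresses are 4C 64 84 C5 FB 75.
Read back as little-endian, the first byte is least significant, giving 0x75FBC584644C.

0x75FBC584644C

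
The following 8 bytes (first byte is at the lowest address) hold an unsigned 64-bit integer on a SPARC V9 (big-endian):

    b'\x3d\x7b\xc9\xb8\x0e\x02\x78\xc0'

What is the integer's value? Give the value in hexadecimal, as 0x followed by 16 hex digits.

0x3D7BC9B80E0278C0

Big-endian stores the most-significant byte at the lowest address.
The bytes are already most-significant first: 0x3D7BC9B80E0278C0.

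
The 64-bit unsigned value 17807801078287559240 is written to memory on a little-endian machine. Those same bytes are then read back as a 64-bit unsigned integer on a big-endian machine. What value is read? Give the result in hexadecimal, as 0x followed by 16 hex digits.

0x48EA251EBB0422F7

17807801078287559240 in 64-bit hexadecimal is 0xF72204BB1E25EA48.
Stored little-endian, the bytes at ascending addresses are 48 EA 25 1E BB 04 22 F7.
Read back as big-endian, the last byte is least significant, giving 0x48EA251EBB0422F7.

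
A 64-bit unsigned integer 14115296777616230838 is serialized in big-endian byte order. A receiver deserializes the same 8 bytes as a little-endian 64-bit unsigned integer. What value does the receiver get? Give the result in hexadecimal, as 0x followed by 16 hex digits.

14115296777616230838 in 64-bit hexadecimal is 0xC3E39BA2190809B6.
Stored big-endian, the bytes at ascending addresses are C3 E3 9B A2 19 08 09 B6.
Read back as little-endian, the first byte is least significant, giving 0xB6090819A29BE3C3.

0xB6090819A29BE3C3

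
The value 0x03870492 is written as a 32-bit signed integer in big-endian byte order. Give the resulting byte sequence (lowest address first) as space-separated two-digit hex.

03 87 04 92

Split into bytes (most-significant first): 03 87 04 92.
In big-endian order the high byte comes first in memory.
So the memory order matches the most-significant-first order: 03 87 04 92.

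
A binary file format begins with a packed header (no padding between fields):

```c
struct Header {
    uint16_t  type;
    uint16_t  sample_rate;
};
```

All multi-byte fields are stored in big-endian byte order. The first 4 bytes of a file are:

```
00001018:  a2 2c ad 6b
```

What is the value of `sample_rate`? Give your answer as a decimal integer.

44395

`sample_rate` follows `type` (2 bytes), so it starts at byte offset 2 and occupies 2 bytes.
Bytes at offsets 2..3: AD 6B.
Big-endian stores the most-significant byte at the lowest address.
The bytes are already most-significant first: 0xAD6B.
0xAD6B = 44395.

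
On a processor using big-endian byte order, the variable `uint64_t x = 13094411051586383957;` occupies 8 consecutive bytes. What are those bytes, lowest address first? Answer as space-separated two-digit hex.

B5 B8 B1 79 68 C1 70 55

13094411051586383957 in hexadecimal, padded to 64 bits, is 0xB5B8B17968C17055.
Split into bytes (most-significant first): B5 B8 B1 79 68 C1 70 55.
Big-endian stores the most-significant byte at the lowest address.
So the memory order matches the most-significant-first order: B5 B8 B1 79 68 C1 70 55.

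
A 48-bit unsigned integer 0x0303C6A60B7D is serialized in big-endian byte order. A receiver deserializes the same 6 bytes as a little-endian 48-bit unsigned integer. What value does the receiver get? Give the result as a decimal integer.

137488996107011

Stored big-endian, the bytes at ascending addresses are 03 03 C6 A6 0B 7D.
Read back as little-endian, the first byte is least significant, giving 0x7D0BA6C60303.
0x7D0BA6C60303 = 137488996107011.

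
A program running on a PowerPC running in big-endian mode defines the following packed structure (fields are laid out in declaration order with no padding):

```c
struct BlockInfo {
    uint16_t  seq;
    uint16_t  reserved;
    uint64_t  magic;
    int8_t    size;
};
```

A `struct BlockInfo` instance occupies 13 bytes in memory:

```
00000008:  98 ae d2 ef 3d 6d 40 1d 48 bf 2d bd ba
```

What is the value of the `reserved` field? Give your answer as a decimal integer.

53999

`reserved` follows `seq` (2 bytes), so it starts at byte offset 2 and occupies 2 bytes.
Bytes at offsets 2..3: D2 EF.
In big-endian order the high byte comes first in memory.
The bytes are already most-significant first: 0xD2EF.
0xD2EF = 53999.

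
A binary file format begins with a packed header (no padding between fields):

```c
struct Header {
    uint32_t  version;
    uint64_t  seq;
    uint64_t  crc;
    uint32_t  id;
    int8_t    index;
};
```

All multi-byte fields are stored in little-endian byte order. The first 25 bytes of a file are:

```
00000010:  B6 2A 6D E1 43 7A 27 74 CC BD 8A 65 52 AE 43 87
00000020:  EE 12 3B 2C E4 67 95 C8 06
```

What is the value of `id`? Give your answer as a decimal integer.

`id` follows `version` (4 B), `seq` (8 B), `crc` (8 B), so it starts at offset 4 + 8 + 8 = 20 and occupies 4 bytes.
Bytes at offsets 20..23: E4 67 95 C8.
In little-endian order the low byte comes first in memory.
Reassemble most-significant byte first: C8 95 67 E4 → 0xC89567E4.
0xC89567E4 = 3365234660.

3365234660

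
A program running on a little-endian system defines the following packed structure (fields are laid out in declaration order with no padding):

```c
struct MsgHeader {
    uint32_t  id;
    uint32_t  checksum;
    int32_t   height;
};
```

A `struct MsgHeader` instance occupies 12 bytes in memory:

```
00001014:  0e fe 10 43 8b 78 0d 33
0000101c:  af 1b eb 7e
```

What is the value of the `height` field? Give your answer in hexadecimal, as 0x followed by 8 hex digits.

0x7EEB1BAF

`height` follows `id` (4 B), `checksum` (4 B), so it starts at offset 4 + 4 = 8 and occupies 4 bytes.
Bytes at offsets 8..11: AF 1B EB 7E.
Little-endian: lowest address holds the least-significant byte.
Reassemble most-significant byte first: 7E EB 1B AF → 0x7EEB1BAF.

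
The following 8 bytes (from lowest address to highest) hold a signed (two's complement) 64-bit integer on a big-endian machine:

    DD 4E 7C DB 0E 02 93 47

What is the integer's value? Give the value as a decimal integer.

-2499923462869314745

Big-endian: lowest address holds the most-significant byte.
The bytes are already most-significant first: 0xDD4E7CDB0E029347.
Top bit is set, so as a signed 64-bit value this is 0xDD4E7CDB0E029347 − 2^64 = -2499923462869314745.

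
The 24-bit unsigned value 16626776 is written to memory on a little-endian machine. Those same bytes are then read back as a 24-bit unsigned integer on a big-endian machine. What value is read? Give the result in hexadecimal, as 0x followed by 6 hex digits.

0x58B4FD

16626776 in 24-bit hexadecimal is 0xFDB458.
Stored little-endian, the bytes at ascending addresses are 58 B4 FD.
Read back as big-endian, the last byte is least significant, giving 0x58B4FD.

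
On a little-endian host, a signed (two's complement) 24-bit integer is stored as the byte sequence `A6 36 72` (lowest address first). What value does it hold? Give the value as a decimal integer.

7485094

In little-endian order the low byte comes first in memory.
Reassemble most-significant byte first: 72 36 A6 → 0x7236A6.
0x7236A6 = 7485094.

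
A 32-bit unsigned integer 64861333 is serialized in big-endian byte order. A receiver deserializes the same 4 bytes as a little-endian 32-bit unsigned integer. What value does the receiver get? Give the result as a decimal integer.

2511658243

64861333 in 32-bit hexadecimal is 0x03DDB495.
Stored big-endian, the bytes at ascending addresses are 03 DD B4 95.
Read back as little-endian, the first byte is least significant, giving 0x95B4DD03.
0x95B4DD03 = 2511658243.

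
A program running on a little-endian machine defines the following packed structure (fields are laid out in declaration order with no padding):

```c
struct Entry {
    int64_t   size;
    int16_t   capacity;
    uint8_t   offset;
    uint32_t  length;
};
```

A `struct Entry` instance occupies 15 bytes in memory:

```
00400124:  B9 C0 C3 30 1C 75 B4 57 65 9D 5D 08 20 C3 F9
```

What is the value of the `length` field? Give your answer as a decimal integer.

4190314504

`length` follows `size` (8 B), `capacity` (2 B), `offset` (1 B), so it starts at offset 8 + 2 + 1 = 11 and occupies 4 bytes.
Bytes at offsets 11..14: 08 20 C3 F9.
In little-endian order the low byte comes first in memory.
Reassemble most-significant byte first: F9 C3 20 08 → 0xF9C32008.
0xF9C32008 = 4190314504.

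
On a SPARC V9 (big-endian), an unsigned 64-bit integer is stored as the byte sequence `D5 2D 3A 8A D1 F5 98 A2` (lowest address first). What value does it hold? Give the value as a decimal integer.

15360998271933061282

In big-endian order the high byte comes first in memory.
The bytes are already most-significant first: 0xD52D3A8AD1F598A2.
0xD52D3A8AD1F598A2 = 15360998271933061282.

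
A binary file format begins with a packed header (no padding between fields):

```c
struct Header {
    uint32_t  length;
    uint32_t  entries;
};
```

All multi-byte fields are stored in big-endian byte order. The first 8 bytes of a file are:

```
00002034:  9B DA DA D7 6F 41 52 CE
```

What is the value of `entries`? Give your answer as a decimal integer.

`entries` follows `length` (4 bytes), so it starts at byte offset 4 and occupies 4 bytes.
Bytes at offsets 4..7: 6F 41 52 CE.
Big-endian: lowest address holds the most-significant byte.
The bytes are already most-significant first: 0x6F4152CE.
0x6F4152CE = 1866552014.

1866552014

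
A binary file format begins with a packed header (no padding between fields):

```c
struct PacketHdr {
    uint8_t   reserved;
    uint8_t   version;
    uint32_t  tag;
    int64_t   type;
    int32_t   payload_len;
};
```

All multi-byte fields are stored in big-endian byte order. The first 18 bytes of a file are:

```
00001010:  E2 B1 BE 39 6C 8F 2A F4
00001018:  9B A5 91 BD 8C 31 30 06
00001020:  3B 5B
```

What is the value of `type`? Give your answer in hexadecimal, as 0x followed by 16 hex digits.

`type` follows `reserved` (1 B), `version` (1 B), `tag` (4 B), so it starts at offset 1 + 1 + 4 = 6 and occupies 8 bytes.
Bytes at offsets 6..13: 2A F4 9B A5 91 BD 8C 31.
Big-endian: lowest address holds the most-significant byte.
The bytes are already most-significant first: 0x2AF49BA591BD8C31.

0x2AF49BA591BD8C31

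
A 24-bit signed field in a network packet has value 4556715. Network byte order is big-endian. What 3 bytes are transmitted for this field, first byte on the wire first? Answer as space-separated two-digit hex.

45 87 AB

4556715 in hexadecimal, padded to 24 bits, is 0x4587AB.
Split into bytes (most-significant first): 45 87 AB.
In big-endian order the high byte comes first in memory.
So the memory order matches the most-significant-first order: 45 87 AB.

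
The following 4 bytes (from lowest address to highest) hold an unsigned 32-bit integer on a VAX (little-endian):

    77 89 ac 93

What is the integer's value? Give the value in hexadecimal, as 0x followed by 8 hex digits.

Little-endian stores the least-significant byte at the lowest address.
Reassemble most-significant byte first: 93 AC 89 77 → 0x93AC8977.

0x93AC8977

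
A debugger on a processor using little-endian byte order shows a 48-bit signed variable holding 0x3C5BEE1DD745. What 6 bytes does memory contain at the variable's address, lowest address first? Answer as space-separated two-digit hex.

45 D7 1D EE 5B 3C

Split into bytes (most-significant first): 3C 5B EE 1D D7 45.
Little-endian stores the least-significant byte at the lowest address.
So at ascending addresses the bytes are 45 D7 1D EE 5B 3C.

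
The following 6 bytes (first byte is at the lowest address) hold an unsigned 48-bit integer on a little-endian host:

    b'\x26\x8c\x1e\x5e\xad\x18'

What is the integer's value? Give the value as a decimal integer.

27132887469094

Little-endian stores the least-significant byte at the lowest address.
Reassemble most-significant byte first: 18 AD 5E 1E 8C 26 → 0x18AD5E1E8C26.
0x18AD5E1E8C26 = 27132887469094.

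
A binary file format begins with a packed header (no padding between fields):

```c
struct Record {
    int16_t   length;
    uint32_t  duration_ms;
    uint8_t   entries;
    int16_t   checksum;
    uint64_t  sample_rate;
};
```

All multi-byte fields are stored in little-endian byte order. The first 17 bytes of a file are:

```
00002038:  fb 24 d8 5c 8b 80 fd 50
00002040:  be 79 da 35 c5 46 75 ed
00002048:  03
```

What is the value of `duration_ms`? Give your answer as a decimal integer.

2156616920

`duration_ms` follows `length` (2 bytes), so it starts at byte offset 2 and occupies 4 bytes.
Bytes at offsets 2..5: D8 5C 8B 80.
In little-endian order the low byte comes first in memory.
Reassemble most-significant byte first: 80 8B 5C D8 → 0x808B5CD8.
0x808B5CD8 = 2156616920.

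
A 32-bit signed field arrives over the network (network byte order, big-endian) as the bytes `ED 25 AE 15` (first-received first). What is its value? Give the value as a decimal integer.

Big-endian stores the most-significant byte at the lowest address.
The bytes are already most-significant first: 0xED25AE15.
Top bit is set, so as a signed 32-bit value this is 0xED25AE15 − 2^32 = -316297707.

-316297707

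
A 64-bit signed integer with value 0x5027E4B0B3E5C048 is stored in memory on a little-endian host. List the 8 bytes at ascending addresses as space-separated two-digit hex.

Split into bytes (most-significant first): 50 27 E4 B0 B3 E5 C0 48.
Little-endian: lowest address holds the least-significant byte.
So at ascending addresses the bytes are 48 C0 E5 B3 B0 E4 27 50.

48 C0 E5 B3 B0 E4 27 50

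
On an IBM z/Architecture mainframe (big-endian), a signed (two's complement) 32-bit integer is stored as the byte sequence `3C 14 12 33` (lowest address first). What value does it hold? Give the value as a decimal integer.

1007948339

Big-endian stores the most-significant byte at the lowest address.
The bytes are already most-significant first: 0x3C141233.
0x3C141233 = 1007948339.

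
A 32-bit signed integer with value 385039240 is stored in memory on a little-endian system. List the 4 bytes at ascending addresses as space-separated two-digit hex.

88 3B F3 16

385039240 in hexadecimal, padded to 32 bits, is 0x16F33B88.
Split into bytes (most-significant first): 16 F3 3B 88.
Little-endian stores the least-significant byte at the lowest address.
So at ascending addresses the bytes are 88 3B F3 16.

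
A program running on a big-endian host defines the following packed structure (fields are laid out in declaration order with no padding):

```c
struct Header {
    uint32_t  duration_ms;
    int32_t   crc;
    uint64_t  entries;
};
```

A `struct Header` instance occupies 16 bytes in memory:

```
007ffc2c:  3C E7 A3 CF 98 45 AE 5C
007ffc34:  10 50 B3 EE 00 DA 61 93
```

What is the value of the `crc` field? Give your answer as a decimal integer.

-1740263844

`crc` follows `duration_ms` (4 bytes), so it starts at byte offset 4 and occupies 4 bytes.
Bytes at offsets 4..7: 98 45 AE 5C.
Big-endian stores the most-significant byte at the lowest address.
The bytes are already most-significant first: 0x9845AE5C.
Top bit is set, so as a signed 32-bit value this is 0x9845AE5C − 2^32 = -1740263844.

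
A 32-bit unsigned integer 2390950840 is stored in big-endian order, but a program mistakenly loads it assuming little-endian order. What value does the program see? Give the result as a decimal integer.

2390950840 in 32-bit hexadecimal is 0x8E8303B8.
Stored big-endian, the bytes at ascending addresses are 8E 83 03 B8.
Read back as little-endian, the first byte is least significant, giving 0xB803838E.
0xB803838E = 3087238030.

3087238030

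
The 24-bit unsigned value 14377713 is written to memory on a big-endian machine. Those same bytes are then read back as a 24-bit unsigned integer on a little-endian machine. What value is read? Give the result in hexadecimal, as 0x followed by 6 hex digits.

14377713 in 24-bit hexadecimal is 0xDB62F1.
Stored big-endian, the bytes at ascending addresses are DB 62 F1.
Read back as little-endian, the first byte is least significant, giving 0xF162DB.

0xF162DB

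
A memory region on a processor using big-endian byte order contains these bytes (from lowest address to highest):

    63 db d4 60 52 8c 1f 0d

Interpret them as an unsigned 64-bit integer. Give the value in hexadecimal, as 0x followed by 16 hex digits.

In big-endian order the high byte comes first in memory.
The bytes are already most-significant first: 0x63DBD460528C1F0D.

0x63DBD460528C1F0D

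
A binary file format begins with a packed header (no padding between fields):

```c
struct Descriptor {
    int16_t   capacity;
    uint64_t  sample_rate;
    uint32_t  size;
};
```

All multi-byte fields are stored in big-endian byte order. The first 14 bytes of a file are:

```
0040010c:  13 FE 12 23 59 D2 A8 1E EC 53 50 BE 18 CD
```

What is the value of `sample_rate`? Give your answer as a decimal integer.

1306987078166178899

`sample_rate` follows `capacity` (2 bytes), so it starts at byte offset 2 and occupies 8 bytes.
Bytes at offsets 2..9: 12 23 59 D2 A8 1E EC 53.
In big-endian order the high byte comes first in memory.
The bytes are already most-significant first: 0x122359D2A81EEC53.
0x122359D2A81EEC53 = 1306987078166178899.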